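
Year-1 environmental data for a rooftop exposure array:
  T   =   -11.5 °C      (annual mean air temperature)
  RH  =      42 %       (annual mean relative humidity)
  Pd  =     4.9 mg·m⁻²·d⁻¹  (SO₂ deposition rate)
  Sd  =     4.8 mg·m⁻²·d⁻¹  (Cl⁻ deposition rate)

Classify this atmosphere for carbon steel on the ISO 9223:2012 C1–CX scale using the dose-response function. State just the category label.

C1

carbon steel: temperature factor f = +0.150·(-21.5) = -3.2250
  SO₂ term: 1.77·4.9^0.52·exp(0.02·42-3.2250) = 0.3725
  Cl⁻ term: 0.102·4.8^0.62·exp(0.033·42+0.04·-11.5) = 0.681
  r_corr = 0.3725 + 0.681 = 1.053 μm/a
Category bounds: 0…1.3 μm/a bracket r_corr ⇒ C1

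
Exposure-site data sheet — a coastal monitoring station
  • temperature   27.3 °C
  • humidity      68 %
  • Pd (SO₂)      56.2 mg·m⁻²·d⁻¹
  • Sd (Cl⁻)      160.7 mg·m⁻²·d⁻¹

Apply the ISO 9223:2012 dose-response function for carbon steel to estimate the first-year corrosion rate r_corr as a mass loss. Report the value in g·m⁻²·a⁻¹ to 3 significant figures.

carbon steel: temperature factor f = -0.054·(17.3) = -0.9342
  SO₂ term: 1.77·56.2^0.52·exp(0.02·68-0.9342) = 22.02
  Cl⁻ term: 0.102·160.7^0.62·exp(0.033·68+0.04·27.3) = 66.86
  sum: 22.02 + 66.86 → r_corr = 88.87 μm/a
Convert to mass loss: 88.87 μm/a × 7.85 g/cm³ = 697.6 g·m⁻²·a⁻¹

r_corr = 698 g·m⁻²·a⁻¹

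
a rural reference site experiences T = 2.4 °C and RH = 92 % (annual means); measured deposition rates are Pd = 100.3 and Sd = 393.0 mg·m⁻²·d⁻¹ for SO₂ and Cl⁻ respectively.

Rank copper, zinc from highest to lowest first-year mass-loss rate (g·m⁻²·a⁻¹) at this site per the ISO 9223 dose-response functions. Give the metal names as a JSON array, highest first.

copper: T≤10 °C ⇒ hinge +0.126·(2.4−10) = -0.9576
  Pd branch = 0.0053·Pd^0.26·e^(0.059·RH+f) = 1.535 μm/a
  Cl⁻ term: 0.01025·393.0^0.27·exp(0.036·92+0.049·2.4) = 1.587
  r_corr = 1.535 + 1.587 = 3.122 μm/a
  mass loss = 3.122 μm/a × 8.96 g/cm³ = 27.98 g·m⁻²·a⁻¹
zinc: temperature factor f = +0.038·(-7.6) = -0.2888
  SO₂ term: 0.0129·100.3^0.44·exp(0.046·92-0.2888) = 5.054
  Cl⁻ term: 0.0175·393.0^0.57·exp(0.008·92+0.085·2.4) = 1.349
  r_corr = 5.054 + 1.349 = 6.404 μm/a
  mass loss = 6.404 μm/a × 7.14 g/cm³ = 45.72 g·m⁻²·a⁻¹
Ordering by g·m⁻²·a⁻¹: zinc (45.7) > copper (28)

["zinc", "copper"]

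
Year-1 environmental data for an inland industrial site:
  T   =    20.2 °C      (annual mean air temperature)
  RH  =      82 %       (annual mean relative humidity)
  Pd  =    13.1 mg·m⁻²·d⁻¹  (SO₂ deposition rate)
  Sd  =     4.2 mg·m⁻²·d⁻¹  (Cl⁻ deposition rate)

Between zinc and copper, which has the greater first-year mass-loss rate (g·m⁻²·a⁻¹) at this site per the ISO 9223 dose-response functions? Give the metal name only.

zinc: T>10 °C ⇒ hinge -0.071·(20.2−10) = -0.7242
  SO₂ term: 0.0129·13.1^0.44·exp(0.046·82-0.7242) = 0.843
  Sd branch = 0.0175·Sd^0.57·e^(0.008·RH+0.085·T) = 0.4255 μm/a
  r_corr = 0.843 + 0.4255 = 1.268 μm/a
  mass loss = 1.268 μm/a × 7.14 g/cm³ = 9.057 g·m⁻²·a⁻¹
copper: temperature factor f = -0.080·(10.2) = -0.8160
  SO₂ term: 0.0053·13.1^0.26·exp(0.059·82-0.8160) = 0.5774
  Cl⁻ term: 0.01025·4.2^0.27·exp(0.036·82+0.049·20.2) = 0.7779
  sum: 0.5774 + 0.7779 → r_corr = 1.355 μm/a
  mass loss = 1.355 μm/a × 8.96 g/cm³ = 12.14 g·m⁻²·a⁻¹
Ordering by g·m⁻²·a⁻¹: copper (12.1) > zinc (9.06)

copper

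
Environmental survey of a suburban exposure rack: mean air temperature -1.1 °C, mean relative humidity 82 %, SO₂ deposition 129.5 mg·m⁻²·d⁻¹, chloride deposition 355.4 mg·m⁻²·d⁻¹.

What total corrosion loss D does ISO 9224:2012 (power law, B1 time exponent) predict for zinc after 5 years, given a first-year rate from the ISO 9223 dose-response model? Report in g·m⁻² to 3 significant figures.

zinc: temperature factor f = +0.038·(-11.1) = -0.4218
  sulphur-dioxide contribution → 3.126 μm/a
  chloride contribution → 0.8734 μm/a
  total first-year rate 3.999 μm/a
Long-term exponent b (ISO 9224 Table 2, B1) = 0.813
  D(5) = 3.999 × 5^0.813 = 3.999 × 3.701 = 14.8 μm
  Mass loss = 14.8 μm × 7.14 g/cm³ = 105.7 g·m⁻²

D(5) = 106 g·m⁻²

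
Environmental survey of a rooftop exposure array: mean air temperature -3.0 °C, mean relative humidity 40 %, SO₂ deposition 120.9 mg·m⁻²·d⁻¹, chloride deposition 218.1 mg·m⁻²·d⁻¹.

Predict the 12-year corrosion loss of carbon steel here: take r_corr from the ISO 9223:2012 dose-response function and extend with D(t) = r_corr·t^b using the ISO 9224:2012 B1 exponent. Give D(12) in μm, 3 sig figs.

D(12) = 59.9 μm

carbon steel: T≤10 °C ⇒ hinge +0.150·(-3.0−10) = -1.9500
  Pd branch = 1.77·Pd^0.52·e^(0.02·RH+f) = 6.783 μm/a
  Cl⁻ term: 0.102·218.1^0.62·exp(0.033·40+0.04·-3.0) = 9.544
  r_corr = 6.783 + 9.544 = 16.33 μm/a
ISO 9224: D(t) = r_corr · t^b with b = 0.523 (carbon steel, B1)
  D(12) = 16.33 × 12^0.523 = 16.33 × 3.668 = 59.88 μm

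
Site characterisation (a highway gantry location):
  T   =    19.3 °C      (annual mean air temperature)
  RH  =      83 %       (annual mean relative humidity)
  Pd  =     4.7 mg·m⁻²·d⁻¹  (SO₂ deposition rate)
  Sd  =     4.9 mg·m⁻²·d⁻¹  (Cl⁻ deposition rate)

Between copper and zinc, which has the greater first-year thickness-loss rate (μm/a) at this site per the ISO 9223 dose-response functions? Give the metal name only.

copper

copper: f(T) = -0.080·(T−10) [T>10 °C] = -0.7440
  sulphur-dioxide contribution → 0.5043 μm/a
  chloride contribution → 0.8044 μm/a
  total first-year rate 1.309 μm/a
zinc: temperature factor f = -0.071·(9.3) = -0.6603
  sulphur-dioxide contribution → 0.5994 μm/a
  chloride contribution → 0.4338 μm/a
  total first-year rate 1.033 μm/a
Ordering by μm/a: copper (1.31) > zinc (1.03)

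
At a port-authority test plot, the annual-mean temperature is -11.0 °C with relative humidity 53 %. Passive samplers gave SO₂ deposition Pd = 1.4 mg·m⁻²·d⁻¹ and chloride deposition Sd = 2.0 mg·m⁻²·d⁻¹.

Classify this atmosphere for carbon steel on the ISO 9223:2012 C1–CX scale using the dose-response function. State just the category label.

C1

carbon steel: T≤10 °C ⇒ hinge +0.150·(-11.0−10) = -3.1500
  Pd branch = 1.77·Pd^0.52·e^(0.02·RH+f) = 0.2608 μm/a
  Sd branch = 0.102·Sd^0.62·e^(0.033·RH+0.04·T) = 0.5804 μm/a
  r_corr = 0.2608 + 0.5804 = 0.8412 μm/a
ISO 9223 Table 2 (carbon steel): 0 < 0.841 ≤ 1.3 μm/a ⇒ C1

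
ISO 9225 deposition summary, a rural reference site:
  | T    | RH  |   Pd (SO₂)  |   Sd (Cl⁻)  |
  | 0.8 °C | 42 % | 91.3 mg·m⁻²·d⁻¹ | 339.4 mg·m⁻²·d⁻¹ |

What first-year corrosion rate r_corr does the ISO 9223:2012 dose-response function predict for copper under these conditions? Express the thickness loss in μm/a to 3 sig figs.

copper: f(T) = +0.126·(T−10) [T≤10 °C] = -1.1592
  sulphur-dioxide contribution → 0.06408 μm/a
  chloride contribution → 0.2332 μm/a
  total first-year rate 0.2973 μm/a

r_corr = 0.297 μm/a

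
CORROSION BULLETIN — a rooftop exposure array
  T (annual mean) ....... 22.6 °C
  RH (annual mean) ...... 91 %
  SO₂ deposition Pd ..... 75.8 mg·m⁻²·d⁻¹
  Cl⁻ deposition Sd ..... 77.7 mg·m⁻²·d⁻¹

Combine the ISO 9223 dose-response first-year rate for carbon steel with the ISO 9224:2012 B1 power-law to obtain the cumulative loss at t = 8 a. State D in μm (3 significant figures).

D(8) = 380 μm

carbon steel: temperature factor f = -0.054·(12.6) = -0.6804
  Pd branch = 1.77·Pd^0.52·e^(0.02·RH+f) = 52.52 μm/a
  Sd branch = 0.102·Sd^0.62·e^(0.033·RH+0.04·T) = 75.41 μm/a
  sum: 52.52 + 75.41 → r_corr = 127.9 μm/a
ISO 9224: D(t) = r_corr · t^b with b = 0.523 (carbon steel, B1)
  D(8) = 127.9 × 8^0.523 = 127.9 × 2.967 = 379.6 μm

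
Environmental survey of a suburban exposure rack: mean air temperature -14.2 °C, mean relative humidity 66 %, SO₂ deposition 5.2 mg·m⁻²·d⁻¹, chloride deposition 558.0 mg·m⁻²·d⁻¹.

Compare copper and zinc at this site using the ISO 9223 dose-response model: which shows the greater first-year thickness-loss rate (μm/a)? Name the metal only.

copper: f(T) = +0.126·(T−10) [T≤10 °C] = -3.0492
  sulphur-dioxide contribution → 0.01894 μm/a
  chloride contribution → 0.3034 μm/a
  ⇒ r_corr(copper) = 0.3223 μm/a
zinc: T≤10 °C ⇒ hinge +0.038·(-14.2−10) = -0.9196
  sulphur-dioxide contribution → 0.2212 μm/a
  chloride contribution → 0.3264 μm/a
  ⇒ r_corr(zinc) = 0.5476 μm/a
Ordering by μm/a: zinc (0.548) > copper (0.322)

zinc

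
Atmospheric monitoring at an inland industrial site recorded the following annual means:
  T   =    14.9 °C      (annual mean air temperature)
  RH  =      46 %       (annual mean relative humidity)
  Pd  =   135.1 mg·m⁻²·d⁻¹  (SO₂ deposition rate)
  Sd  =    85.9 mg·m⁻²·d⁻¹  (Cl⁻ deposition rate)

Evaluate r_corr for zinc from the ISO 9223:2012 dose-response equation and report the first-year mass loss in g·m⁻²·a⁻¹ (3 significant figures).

zinc: temperature factor f = -0.071·(4.9) = -0.3479
  SO₂ term: 0.0129·135.1^0.44·exp(0.046·46-0.3479) = 0.6546
  Sd branch = 0.0175·Sd^0.57·e^(0.008·RH+0.085·T) = 1.136 μm/a
  sum: 0.6546 + 1.136 → r_corr = 1.79 μm/a
Convert to mass loss: 1.79 μm/a × 7.14 g/cm³ = 12.78 g·m⁻²·a⁻¹

r_corr = 12.8 g·m⁻²·a⁻¹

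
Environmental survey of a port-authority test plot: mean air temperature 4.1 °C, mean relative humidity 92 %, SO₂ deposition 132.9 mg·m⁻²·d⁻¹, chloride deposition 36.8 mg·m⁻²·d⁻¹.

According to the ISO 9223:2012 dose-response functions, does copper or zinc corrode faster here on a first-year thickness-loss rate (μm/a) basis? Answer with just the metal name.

copper: f(T) = +0.126·(T−10) [T≤10 °C] = -0.7434
  SO₂ term: 0.0053·132.9^0.26·exp(0.059·92-0.7434) = 2.046
  Sd branch = 0.01025·Sd^0.27·e^(0.036·RH+0.049·T) = 0.9102 μm/a
  r_corr = 2.046 + 0.9102 = 2.956 μm/a
zinc: temperature factor f = +0.038·(-5.9) = -0.2242
  Pd branch = 0.0129·Pd^0.44·e^(0.046·RH+f) = 6.102 μm/a
  Sd branch = 0.0175·Sd^0.57·e^(0.008·RH+0.085·T) = 0.4042 μm/a
  sum: 6.102 + 0.4042 → r_corr = 6.507 μm/a
Ordering by μm/a: zinc (6.51) > copper (2.96)

zinc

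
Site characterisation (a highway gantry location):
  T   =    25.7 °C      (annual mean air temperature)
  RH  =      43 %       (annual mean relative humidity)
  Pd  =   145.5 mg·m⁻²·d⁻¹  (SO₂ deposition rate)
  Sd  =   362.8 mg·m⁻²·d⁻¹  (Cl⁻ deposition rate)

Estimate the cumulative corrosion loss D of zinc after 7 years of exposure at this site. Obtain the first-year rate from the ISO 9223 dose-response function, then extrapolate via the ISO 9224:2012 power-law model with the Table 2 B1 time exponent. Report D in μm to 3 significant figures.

zinc: temperature factor f = -0.071·(15.7) = -1.1147
  Pd branch = 0.0129·Pd^0.44·e^(0.046·RH+f) = 0.2736 μm/a
  Sd branch = 0.0175·Sd^0.57·e^(0.008·RH+0.085·T) = 6.312 μm/a
  sum: 0.2736 + 6.312 → r_corr = 6.586 μm/a
Power-law: D(7) = r_corr · 7^0.813
  D(7) = 6.586 × 7^0.813 = 6.586 × 4.865 = 32.04 μm

D(7) = 32.0 μm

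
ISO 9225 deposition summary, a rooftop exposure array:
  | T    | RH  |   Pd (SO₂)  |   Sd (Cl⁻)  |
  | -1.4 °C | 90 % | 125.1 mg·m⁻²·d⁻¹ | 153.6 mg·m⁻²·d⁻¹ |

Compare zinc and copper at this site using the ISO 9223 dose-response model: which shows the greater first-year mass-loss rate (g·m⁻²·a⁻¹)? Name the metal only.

zinc: temperature factor f = +0.038·(-11.4) = -0.4332
  sulphur-dioxide contribution → 4.398 μm/a
  chloride contribution → 0.5627 μm/a
  total first-year rate 4.96 μm/a
  mass loss = 4.96 μm/a × 7.14 g/cm³ = 35.42 g·m⁻²·a⁻¹
copper: f(T) = +0.126·(T−10) [T≤10 °C] = -1.4364
  sulphur-dioxide contribution → 0.895 μm/a
  chloride contribution → 0.9514 μm/a
  ⇒ r_corr(copper) = 1.846 μm/a
  mass loss = 1.846 μm/a × 8.96 g/cm³ = 16.54 g·m⁻²·a⁻¹
Ordering by g·m⁻²·a⁻¹: zinc (35.4) > copper (16.5)

zinc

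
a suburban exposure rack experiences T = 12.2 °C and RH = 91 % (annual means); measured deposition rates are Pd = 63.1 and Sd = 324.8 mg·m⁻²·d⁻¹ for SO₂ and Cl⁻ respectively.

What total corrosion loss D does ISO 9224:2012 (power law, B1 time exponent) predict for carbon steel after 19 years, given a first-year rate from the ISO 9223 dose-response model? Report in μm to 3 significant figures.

D(19) = 954 μm

carbon steel: f(T) = -0.054·(T−10) [T>10 °C] = -0.1188
  Pd branch = 1.77·Pd^0.52·e^(0.02·RH+f) = 83.72 μm/a
  Sd branch = 0.102·Sd^0.62·e^(0.033·RH+0.04·T) = 120.8 μm/a
  r_corr = 83.72 + 120.8 = 204.5 μm/a
Long-term exponent b (ISO 9224 Table 2, B1) = 0.523
  D(19) = 204.5 × 19^0.523 = 204.5 × 4.664 = 953.7 μm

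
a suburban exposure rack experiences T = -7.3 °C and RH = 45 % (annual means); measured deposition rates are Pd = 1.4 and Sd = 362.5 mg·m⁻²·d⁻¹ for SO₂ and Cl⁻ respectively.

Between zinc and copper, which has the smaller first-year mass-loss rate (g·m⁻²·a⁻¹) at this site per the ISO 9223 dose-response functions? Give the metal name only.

zinc: temperature factor f = +0.038·(-17.3) = -0.6574
  SO₂ term: 0.0129·1.4^0.44·exp(0.046·45-0.6574) = 0.06143
  Cl⁻ term: 0.0175·362.5^0.57·exp(0.008·45+0.085·-7.3) = 0.3879
  r_corr = 0.06143 + 0.3879 = 0.4493 μm/a
  mass loss = 0.4493 μm/a × 7.14 g/cm³ = 3.208 g·m⁻²·a⁻¹
copper: temperature factor f = +0.126·(-17.3) = -2.1798
  SO₂ term: 0.0053·1.4^0.26·exp(0.059·45-2.1798) = 0.009303
  Sd branch = 0.01025·Sd^0.27·e^(0.036·RH+0.049·T) = 0.1778 μm/a
  r_corr = 0.009303 + 0.1778 = 0.1871 μm/a
  mass loss = 0.1871 μm/a × 8.96 g/cm³ = 1.677 g·m⁻²·a⁻¹
Ordering by g·m⁻²·a⁻¹: zinc (3.21) > copper (1.68)

copper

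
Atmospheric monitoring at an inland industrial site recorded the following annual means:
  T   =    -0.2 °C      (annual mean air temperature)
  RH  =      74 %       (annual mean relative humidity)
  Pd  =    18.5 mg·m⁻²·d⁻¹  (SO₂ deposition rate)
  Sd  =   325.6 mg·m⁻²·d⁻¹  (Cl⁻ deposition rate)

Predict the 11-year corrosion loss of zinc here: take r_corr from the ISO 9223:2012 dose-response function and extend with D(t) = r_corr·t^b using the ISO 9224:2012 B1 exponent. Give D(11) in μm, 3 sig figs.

D(11) = 12.6 μm

zinc: temperature factor f = +0.038·(-10.2) = -0.3876
  Pd branch = 0.0129·Pd^0.44·e^(0.046·RH+f) = 0.9509 μm/a
  Sd branch = 0.0175·Sd^0.57·e^(0.008·RH+0.085·T) = 0.8414 μm/a
  r_corr = 0.9509 + 0.8414 = 1.792 μm/a
Power-law: D(11) = r_corr · 11^0.813
  D(11) = 1.792 × 11^0.813 = 1.792 × 7.025 = 12.59 μm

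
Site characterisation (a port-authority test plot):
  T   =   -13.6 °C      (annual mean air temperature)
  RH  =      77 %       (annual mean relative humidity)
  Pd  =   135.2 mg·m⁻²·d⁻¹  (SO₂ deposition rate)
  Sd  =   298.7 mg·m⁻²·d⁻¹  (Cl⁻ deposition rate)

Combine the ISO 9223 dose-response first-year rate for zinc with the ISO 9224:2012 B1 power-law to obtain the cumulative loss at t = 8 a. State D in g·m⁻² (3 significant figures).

zinc: f(T) = +0.038·(T−10) [T≤10 °C] = -0.8968
  SO₂ term: 0.0129·135.2^0.44·exp(0.046·77-0.8968) = 1.574
  Cl⁻ term: 0.0175·298.7^0.57·exp(0.008·77+0.085·-13.6) = 0.2627
  r_corr = 1.574 + 0.2627 = 1.837 μm/a
Long-term exponent b (ISO 9224 Table 2, B1) = 0.813
  D(8) = 1.837 × 8^0.813 = 1.837 × 5.423 = 9.96 μm
  Mass loss = 9.96 μm × 7.14 g/cm³ = 71.11 g·m⁻²

D(8) = 71.1 g·m⁻²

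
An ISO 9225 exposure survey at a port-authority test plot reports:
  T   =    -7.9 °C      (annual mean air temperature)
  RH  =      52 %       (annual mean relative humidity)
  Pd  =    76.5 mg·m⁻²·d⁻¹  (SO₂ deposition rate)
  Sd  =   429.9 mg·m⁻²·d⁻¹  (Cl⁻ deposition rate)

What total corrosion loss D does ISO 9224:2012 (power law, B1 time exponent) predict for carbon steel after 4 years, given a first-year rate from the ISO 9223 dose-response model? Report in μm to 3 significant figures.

D(4) = 43.4 μm

carbon steel: f(T) = +0.150·(T−10) [T≤10 °C] = -2.6850
  sulphur-dioxide contribution → 3.259 μm/a
  chloride contribution → 17.75 μm/a
  ⇒ r_corr(carbon steel) = 21.01 μm/a
Power-law: D(4) = r_corr · 4^0.523
  D(4) = 21.01 × 4^0.523 = 21.01 × 2.065 = 43.39 μm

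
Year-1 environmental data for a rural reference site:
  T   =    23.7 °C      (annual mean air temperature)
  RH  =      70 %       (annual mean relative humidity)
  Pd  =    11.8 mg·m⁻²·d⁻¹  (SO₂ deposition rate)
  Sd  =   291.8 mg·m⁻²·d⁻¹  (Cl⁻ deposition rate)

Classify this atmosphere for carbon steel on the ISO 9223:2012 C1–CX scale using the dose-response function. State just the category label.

carbon steel: f(T) = -0.054·(T−10) [T>10 °C] = -0.7398
  sulphur-dioxide contribution → 12.36 μm/a
  chloride contribution → 89.51 μm/a
  ⇒ r_corr(carbon steel) = 101.9 μm/a
Category bounds: 80…200 μm/a bracket r_corr ⇒ C5

C5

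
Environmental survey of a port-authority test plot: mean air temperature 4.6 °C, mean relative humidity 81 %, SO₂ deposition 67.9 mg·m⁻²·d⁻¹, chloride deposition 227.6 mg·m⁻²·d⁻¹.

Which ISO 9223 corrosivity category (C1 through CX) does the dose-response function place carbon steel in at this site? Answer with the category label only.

C5

carbon steel: T≤10 °C ⇒ hinge +0.150·(4.6−10) = -0.8100
  SO₂ term: 1.77·67.9^0.52·exp(0.02·81-0.8100) = 35.67
  Cl⁻ term: 0.102·227.6^0.62·exp(0.033·81+0.04·4.6) = 51.38
  r_corr = 35.67 + 51.38 = 87.06 μm/a
ISO 9223 Table 2 (carbon steel): 80 < 87.1 ≤ 200 μm/a ⇒ C5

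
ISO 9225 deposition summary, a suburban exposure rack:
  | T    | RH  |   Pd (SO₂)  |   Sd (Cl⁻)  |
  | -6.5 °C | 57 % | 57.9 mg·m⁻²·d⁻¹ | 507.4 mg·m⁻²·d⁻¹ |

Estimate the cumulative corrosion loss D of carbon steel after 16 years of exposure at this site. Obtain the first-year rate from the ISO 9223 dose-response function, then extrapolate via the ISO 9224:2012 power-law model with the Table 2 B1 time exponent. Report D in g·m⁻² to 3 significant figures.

D(16) = 950 g·m⁻²

carbon steel: T≤10 °C ⇒ hinge +0.150·(-6.5−10) = -2.4750
  sulphur-dioxide contribution → 3.844 μm/a
  chloride contribution → 24.54 μm/a
  total first-year rate 28.39 μm/a
Long-term exponent b (ISO 9224 Table 2, B1) = 0.523
  D(16) = 28.39 × 16^0.523 = 28.39 × 4.263 = 121 μm
  Mass loss = 121 μm × 7.85 g/cm³ = 950 g·m⁻²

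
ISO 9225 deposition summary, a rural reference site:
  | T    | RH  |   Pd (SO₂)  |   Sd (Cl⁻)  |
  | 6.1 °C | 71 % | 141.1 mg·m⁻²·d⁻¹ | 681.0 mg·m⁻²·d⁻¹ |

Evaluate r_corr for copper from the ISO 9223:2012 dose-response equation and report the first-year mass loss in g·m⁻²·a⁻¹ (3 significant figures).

copper: temperature factor f = +0.126·(-3.9) = -0.4914
  Pd branch = 0.0053·Pd^0.26·e^(0.059·RH+f) = 0.7745 μm/a
  Cl⁻ term: 0.01025·681.0^0.27·exp(0.036·71+0.049·6.1) = 1.036
  r_corr = 0.7745 + 1.036 = 1.811 μm/a
Convert to mass loss: 1.811 μm/a × 8.96 g/cm³ = 16.23 g·m⁻²·a⁻¹

r_corr = 16.2 g·m⁻²·a⁻¹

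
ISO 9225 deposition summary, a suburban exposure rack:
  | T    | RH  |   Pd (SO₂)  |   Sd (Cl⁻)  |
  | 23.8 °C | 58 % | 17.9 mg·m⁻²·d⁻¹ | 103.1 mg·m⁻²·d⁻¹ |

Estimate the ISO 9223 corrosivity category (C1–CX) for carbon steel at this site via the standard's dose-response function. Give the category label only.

carbon steel: temperature factor f = -0.054·(13.8) = -0.7452
  Pd branch = 1.77·Pd^0.52·e^(0.02·RH+f) = 12.01 μm/a
  Cl⁻ term: 0.102·103.1^0.62·exp(0.033·58+0.04·23.8) = 31.73
  r_corr = 12.01 + 31.73 = 43.74 μm/a
43.7 μm/a falls in (25, 50] for carbon steel → category C3

C3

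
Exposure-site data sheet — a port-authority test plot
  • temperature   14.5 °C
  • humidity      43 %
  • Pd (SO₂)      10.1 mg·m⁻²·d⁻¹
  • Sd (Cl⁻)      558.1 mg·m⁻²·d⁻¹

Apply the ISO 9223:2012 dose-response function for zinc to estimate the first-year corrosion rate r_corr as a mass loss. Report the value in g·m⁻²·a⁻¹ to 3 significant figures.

r_corr = 23.6 g·m⁻²·a⁻¹

zinc: T>10 °C ⇒ hinge -0.071·(14.5−10) = -0.3195
  SO₂ term: 0.0129·10.1^0.44·exp(0.046·43-0.3195) = 0.1874
  Cl⁻ term: 0.0175·558.1^0.57·exp(0.008·43+0.085·14.5) = 3.114
  sum: 0.1874 + 3.114 → r_corr = 3.301 μm/a
Convert to mass loss: 3.301 μm/a × 7.14 g/cm³ = 23.57 g·m⁻²·a⁻¹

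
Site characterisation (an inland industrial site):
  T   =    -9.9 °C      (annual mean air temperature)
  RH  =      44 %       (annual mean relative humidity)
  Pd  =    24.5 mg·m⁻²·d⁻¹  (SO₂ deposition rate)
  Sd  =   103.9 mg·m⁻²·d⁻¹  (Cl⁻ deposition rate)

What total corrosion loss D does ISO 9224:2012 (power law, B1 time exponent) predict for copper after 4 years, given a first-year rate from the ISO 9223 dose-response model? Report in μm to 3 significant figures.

copper: T≤10 °C ⇒ hinge +0.126·(-9.9−10) = -2.5074
  sulphur-dioxide contribution → 0.0133 μm/a
  chloride contribution → 0.1078 μm/a
  total first-year rate 0.1211 μm/a
Long-term exponent b (ISO 9224 Table 2, B1) = 0.667
  D(4) = 0.1211 × 4^0.667 = 0.1211 × 2.521 = 0.3052 μm

D(4) = 0.305 μm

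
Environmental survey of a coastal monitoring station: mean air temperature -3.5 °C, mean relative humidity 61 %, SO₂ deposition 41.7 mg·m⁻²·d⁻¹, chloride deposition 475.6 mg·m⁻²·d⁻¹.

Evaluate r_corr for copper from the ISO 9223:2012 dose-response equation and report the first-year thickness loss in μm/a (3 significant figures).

r_corr = 0.503 μm/a

copper: f(T) = +0.126·(T−10) [T≤10 °C] = -1.7010
  sulphur-dioxide contribution → 0.09328 μm/a
  chloride contribution → 0.41 μm/a
  total first-year rate 0.5033 μm/a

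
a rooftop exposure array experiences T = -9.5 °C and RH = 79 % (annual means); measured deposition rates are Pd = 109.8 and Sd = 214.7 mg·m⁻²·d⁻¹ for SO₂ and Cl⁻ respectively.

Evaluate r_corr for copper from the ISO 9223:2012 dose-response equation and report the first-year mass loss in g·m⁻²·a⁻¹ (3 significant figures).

r_corr = 5.68 g·m⁻²·a⁻¹

copper: f(T) = +0.126·(T−10) [T≤10 °C] = -2.4570
  SO₂ term: 0.0053·109.8^0.26·exp(0.059·79-2.4570) = 0.1629
  Cl⁻ term: 0.01025·214.7^0.27·exp(0.036·79+0.049·-9.5) = 0.4713
  sum: 0.1629 + 0.4713 → r_corr = 0.6342 μm/a
Convert to mass loss: 0.6342 μm/a × 8.96 g/cm³ = 5.683 g·m⁻²·a⁻¹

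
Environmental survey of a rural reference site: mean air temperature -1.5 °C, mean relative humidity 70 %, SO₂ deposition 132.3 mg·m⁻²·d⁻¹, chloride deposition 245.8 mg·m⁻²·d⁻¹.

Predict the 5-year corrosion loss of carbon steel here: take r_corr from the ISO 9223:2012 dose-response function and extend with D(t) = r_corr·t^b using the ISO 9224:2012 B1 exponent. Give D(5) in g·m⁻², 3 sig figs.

D(5) = 830 g·m⁻²

carbon steel: f(T) = +0.150·(T−10) [T≤10 °C] = -1.7250
  SO₂ term: 1.77·132.3^0.52·exp(0.02·70-1.7250) = 16.22
  Sd branch = 0.102·Sd^0.62·e^(0.033·RH+0.04·T) = 29.37 μm/a
  r_corr = 16.22 + 29.37 = 45.59 μm/a
ISO 9224: D(t) = r_corr · t^b with b = 0.523 (carbon steel, B1)
  D(5) = 45.59 × 5^0.523 = 45.59 × 2.32 = 105.8 μm
  Mass loss = 105.8 μm × 7.85 g/cm³ = 830.4 g·m⁻²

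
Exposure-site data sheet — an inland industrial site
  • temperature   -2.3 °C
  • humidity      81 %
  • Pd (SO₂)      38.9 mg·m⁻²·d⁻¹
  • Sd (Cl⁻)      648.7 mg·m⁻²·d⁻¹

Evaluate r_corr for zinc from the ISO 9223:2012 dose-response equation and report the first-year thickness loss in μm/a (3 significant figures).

zinc: temperature factor f = +0.038·(-12.3) = -0.4674
  SO₂ term: 0.0129·38.9^0.44·exp(0.046·81-0.4674) = 1.68
  Sd branch = 0.0175·Sd^0.57·e^(0.008·RH+0.085·T) = 1.103 μm/a
  r_corr = 1.68 + 1.103 = 2.783 μm/a

r_corr = 2.78 μm/a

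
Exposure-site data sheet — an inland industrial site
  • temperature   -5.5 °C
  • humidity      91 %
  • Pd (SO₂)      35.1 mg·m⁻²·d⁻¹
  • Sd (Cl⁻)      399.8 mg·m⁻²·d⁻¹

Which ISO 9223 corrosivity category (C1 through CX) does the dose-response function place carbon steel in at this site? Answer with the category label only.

C4

carbon steel: f(T) = +0.150·(T−10) [T≤10 °C] = -2.3250
  sulphur-dioxide contribution → 6.795 μm/a
  chloride contribution → 67.67 μm/a
  total first-year rate 74.46 μm/a
Category bounds: 50…80 μm/a bracket r_corr ⇒ C4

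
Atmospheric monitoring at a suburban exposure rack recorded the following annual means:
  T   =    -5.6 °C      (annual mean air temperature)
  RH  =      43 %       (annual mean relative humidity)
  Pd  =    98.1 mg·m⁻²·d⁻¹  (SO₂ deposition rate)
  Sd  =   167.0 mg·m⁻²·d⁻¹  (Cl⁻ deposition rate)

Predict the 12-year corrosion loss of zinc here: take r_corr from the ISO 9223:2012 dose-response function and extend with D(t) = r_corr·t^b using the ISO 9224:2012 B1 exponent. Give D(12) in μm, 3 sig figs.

D(12) = 5.06 μm

zinc: T≤10 °C ⇒ hinge +0.038·(-5.6−10) = -0.5928
  SO₂ term: 0.0129·98.1^0.44·exp(0.046·43-0.5928) = 0.3877
  Sd branch = 0.0175·Sd^0.57·e^(0.008·RH+0.085·T) = 0.2836 μm/a
  sum: 0.3877 + 0.2836 → r_corr = 0.6713 μm/a
Long-term exponent b (ISO 9224 Table 2, B1) = 0.813
  D(12) = 0.6713 × 12^0.813 = 0.6713 × 7.54 = 5.061 μm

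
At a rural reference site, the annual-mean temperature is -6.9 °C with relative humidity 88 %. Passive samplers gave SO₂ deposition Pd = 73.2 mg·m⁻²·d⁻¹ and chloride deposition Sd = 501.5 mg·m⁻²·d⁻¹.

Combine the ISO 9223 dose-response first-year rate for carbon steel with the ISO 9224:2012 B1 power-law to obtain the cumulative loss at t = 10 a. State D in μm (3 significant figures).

D(10) = 248 μm

carbon steel: T≤10 °C ⇒ hinge +0.150·(-6.9−10) = -2.5350
  sulphur-dioxide contribution → 7.602 μm/a
  chloride contribution → 66.7 μm/a
  ⇒ r_corr(carbon steel) = 74.3 μm/a
Long-term exponent b (ISO 9224 Table 2, B1) = 0.523
  D(10) = 74.3 × 10^0.523 = 74.3 × 3.334 = 247.7 μm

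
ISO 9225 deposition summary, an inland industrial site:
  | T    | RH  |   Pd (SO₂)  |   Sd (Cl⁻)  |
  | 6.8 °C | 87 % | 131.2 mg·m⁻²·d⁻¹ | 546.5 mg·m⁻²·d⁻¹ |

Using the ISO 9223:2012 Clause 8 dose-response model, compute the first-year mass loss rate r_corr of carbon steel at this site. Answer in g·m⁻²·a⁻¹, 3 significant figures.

r_corr = 1.54e+03 g·m⁻²·a⁻¹

carbon steel: T≤10 °C ⇒ hinge +0.150·(6.8−10) = -0.4800
  SO₂ term: 1.77·131.2^0.52·exp(0.02·87-0.4800) = 78.8
  Cl⁻ term: 0.102·546.5^0.62·exp(0.033·87+0.04·6.8) = 117.7
  sum: 78.8 + 117.7 → r_corr = 196.5 μm/a
Convert to mass loss: 196.5 μm/a × 7.85 g/cm³ = 1543 g·m⁻²·a⁻¹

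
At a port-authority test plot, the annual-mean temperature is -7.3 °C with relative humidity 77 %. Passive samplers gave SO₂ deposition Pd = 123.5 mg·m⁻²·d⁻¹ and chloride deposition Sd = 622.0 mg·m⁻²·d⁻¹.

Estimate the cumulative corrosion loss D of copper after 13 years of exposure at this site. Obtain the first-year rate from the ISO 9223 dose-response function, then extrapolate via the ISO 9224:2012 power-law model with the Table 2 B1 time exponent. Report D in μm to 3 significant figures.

copper: f(T) = +0.126·(T−10) [T≤10 °C] = -2.1798
  SO₂ term: 0.0053·123.5^0.26·exp(0.059·77-2.1798) = 0.197
  Sd branch = 0.01025·Sd^0.27·e^(0.036·RH+0.049·T) = 0.651 μm/a
  r_corr = 0.197 + 0.651 = 0.848 μm/a
ISO 9224: D(t) = r_corr · t^b with b = 0.667 (copper, B1)
  D(13) = 0.848 × 13^0.667 = 0.848 × 5.534 = 4.692 μm

D(13) = 4.69 μm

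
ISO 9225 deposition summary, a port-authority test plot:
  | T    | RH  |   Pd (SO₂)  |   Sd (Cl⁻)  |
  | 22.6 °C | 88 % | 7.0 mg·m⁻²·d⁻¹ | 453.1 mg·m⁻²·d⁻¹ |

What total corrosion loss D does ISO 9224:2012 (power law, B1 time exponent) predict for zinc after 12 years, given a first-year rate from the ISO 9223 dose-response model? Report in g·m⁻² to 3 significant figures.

zinc: f(T) = -0.071·(T−10) [T>10 °C] = -0.8946
  sulphur-dioxide contribution → 0.7111 μm/a
  chloride contribution → 7.89 μm/a
  total first-year rate 8.601 μm/a
ISO 9224: D(t) = r_corr · t^b with b = 0.813 (zinc, B1)
  D(12) = 8.601 × 12^0.813 = 8.601 × 7.54 = 64.85 μm
  Mass loss = 64.85 μm × 7.14 g/cm³ = 463.1 g·m⁻²

D(12) = 463 g·m⁻²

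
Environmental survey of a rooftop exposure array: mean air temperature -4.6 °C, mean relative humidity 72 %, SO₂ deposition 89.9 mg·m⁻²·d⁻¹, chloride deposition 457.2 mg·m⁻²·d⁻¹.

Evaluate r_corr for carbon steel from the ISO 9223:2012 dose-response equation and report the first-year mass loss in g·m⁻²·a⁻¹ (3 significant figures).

carbon steel: T≤10 °C ⇒ hinge +0.150·(-4.6−10) = -2.1900
  sulphur-dioxide contribution → 8.674 μm/a
  chloride contribution → 40.72 μm/a
  ⇒ r_corr(carbon steel) = 49.4 μm/a
Convert to mass loss: 49.4 μm/a × 7.85 g/cm³ = 387.8 g·m⁻²·a⁻¹

r_corr = 388 g·m⁻²·a⁻¹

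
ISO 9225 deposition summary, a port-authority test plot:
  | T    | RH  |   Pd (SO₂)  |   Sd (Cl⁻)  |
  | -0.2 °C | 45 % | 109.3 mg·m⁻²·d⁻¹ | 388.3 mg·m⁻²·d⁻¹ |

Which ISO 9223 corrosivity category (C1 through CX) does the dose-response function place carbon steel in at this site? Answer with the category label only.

C3

carbon steel: temperature factor f = +0.150·(-10.2) = -1.5300
  SO₂ term: 1.77·109.3^0.52·exp(0.02·45-1.5300) = 10.83
  Cl⁻ term: 0.102·388.3^0.62·exp(0.033·45+0.04·-0.2) = 18
  r_corr = 10.83 + 18 = 28.83 μm/a
Category bounds: 25…50 μm/a bracket r_corr ⇒ C3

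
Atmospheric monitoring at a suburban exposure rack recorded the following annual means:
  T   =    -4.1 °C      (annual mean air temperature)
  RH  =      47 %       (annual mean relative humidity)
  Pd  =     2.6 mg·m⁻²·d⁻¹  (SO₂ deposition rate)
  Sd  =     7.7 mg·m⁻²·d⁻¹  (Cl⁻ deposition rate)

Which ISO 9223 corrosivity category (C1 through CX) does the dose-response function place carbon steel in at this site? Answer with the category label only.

carbon steel: f(T) = +0.150·(T−10) [T≤10 °C] = -2.1150
  sulphur-dioxide contribution → 0.8984 μm/a
  chloride contribution → 1.447 μm/a
  total first-year rate 2.346 μm/a
Category bounds: 1.3…25 μm/a bracket r_corr ⇒ C2

C2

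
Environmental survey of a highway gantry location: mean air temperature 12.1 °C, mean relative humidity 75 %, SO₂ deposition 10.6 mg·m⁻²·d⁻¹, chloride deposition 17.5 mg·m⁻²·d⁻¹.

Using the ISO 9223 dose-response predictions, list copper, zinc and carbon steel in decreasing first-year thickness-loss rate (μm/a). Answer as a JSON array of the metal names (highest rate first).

copper: T>10 °C ⇒ hinge -0.080·(12.1−10) = -0.1680
  Pd branch = 0.0053·Pd^0.26·e^(0.059·RH+f) = 0.6913 μm/a
  Sd branch = 0.01025·Sd^0.27·e^(0.036·RH+0.049·T) = 0.5976 μm/a
  sum: 0.6913 + 0.5976 → r_corr = 1.289 μm/a
zinc: f(T) = -0.071·(T−10) [T>10 °C] = -0.1491
  SO₂ term: 0.0129·10.6^0.44·exp(0.046·75-0.1491) = 0.9892
  Cl⁻ term: 0.0175·17.5^0.57·exp(0.008·75+0.085·12.1) = 0.4558
  r_corr = 0.9892 + 0.4558 = 1.445 μm/a
carbon steel: T>10 °C ⇒ hinge -0.054·(12.1−10) = -0.1134
  Pd branch = 1.77·Pd^0.52·e^(0.02·RH+f) = 24.17 μm/a
  Cl⁻ term: 0.102·17.5^0.62·exp(0.033·75+0.04·12.1) = 11.6
  r_corr = 24.17 + 11.6 = 35.77 μm/a
Ordering by μm/a: carbon steel (35.8) > zinc (1.45) > copper (1.29)

["carbon steel", "zinc", "copper"]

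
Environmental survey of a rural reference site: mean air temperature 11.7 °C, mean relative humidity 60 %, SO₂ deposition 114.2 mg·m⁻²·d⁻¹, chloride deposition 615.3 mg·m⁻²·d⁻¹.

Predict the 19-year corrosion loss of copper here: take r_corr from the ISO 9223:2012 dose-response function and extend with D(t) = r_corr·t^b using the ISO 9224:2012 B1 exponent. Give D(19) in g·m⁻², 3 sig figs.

copper: temperature factor f = -0.080·(1.7) = -0.1360
  Pd branch = 0.0053·Pd^0.26·e^(0.059·RH+f) = 0.5465 μm/a
  Cl⁻ term: 0.01025·615.3^0.27·exp(0.036·60+0.049·11.7) = 0.893
  r_corr = 0.5465 + 0.893 = 1.439 μm/a
Long-term exponent b (ISO 9224 Table 2, B1) = 0.667
  D(19) = 1.439 × 19^0.667 = 1.439 × 7.127 = 10.26 μm
  Mass loss = 10.26 μm × 8.96 g/cm³ = 91.93 g·m⁻²

D(19) = 91.9 g·m⁻²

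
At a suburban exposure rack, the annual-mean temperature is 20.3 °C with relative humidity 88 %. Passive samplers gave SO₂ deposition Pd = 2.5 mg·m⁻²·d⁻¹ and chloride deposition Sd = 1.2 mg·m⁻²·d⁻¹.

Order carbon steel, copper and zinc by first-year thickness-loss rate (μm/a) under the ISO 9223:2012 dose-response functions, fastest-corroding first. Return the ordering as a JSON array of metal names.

["carbon steel", "copper", "zinc"]

carbon steel: temperature factor f = -0.054·(10.3) = -0.5562
  sulphur-dioxide contribution → 9.5 μm/a
  chloride contribution → 4.694 μm/a
  total first-year rate 14.19 μm/a
copper: temperature factor f = -0.080·(10.3) = -0.8240
  sulphur-dioxide contribution → 0.5306 μm/a
  chloride contribution → 0.6917 μm/a
  total first-year rate 1.222 μm/a
zinc: f(T) = -0.071·(T−10) [T>10 °C] = -0.7313
  sulphur-dioxide contribution → 0.5322 μm/a
  chloride contribution → 0.2204 μm/a
  ⇒ r_corr(zinc) = 0.7527 μm/a
Ordering by μm/a: carbon steel (14.2) > copper (1.22) > zinc (0.753)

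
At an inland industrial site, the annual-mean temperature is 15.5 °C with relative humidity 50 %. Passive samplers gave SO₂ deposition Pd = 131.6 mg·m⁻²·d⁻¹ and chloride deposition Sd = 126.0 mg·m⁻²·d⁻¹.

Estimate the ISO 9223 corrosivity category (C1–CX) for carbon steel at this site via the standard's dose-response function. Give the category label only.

C4

carbon steel: temperature factor f = -0.054·(5.5) = -0.2970
  Pd branch = 1.77·Pd^0.52·e^(0.02·RH+f) = 45.22 μm/a
  Cl⁻ term: 0.102·126.0^0.62·exp(0.033·50+0.04·15.5) = 19.8
  r_corr = 45.22 + 19.8 = 65.02 μm/a
ISO 9223 Table 2 (carbon steel): 50 < 65 ≤ 80 μm/a ⇒ C4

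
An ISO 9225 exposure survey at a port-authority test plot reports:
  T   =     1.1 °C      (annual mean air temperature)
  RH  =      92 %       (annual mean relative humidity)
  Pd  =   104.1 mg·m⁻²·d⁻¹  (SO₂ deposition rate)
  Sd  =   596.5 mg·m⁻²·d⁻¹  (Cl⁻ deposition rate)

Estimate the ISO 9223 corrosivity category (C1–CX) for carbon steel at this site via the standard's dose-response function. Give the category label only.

carbon steel: temperature factor f = +0.150·(-8.9) = -1.3350
  SO₂ term: 1.77·104.1^0.52·exp(0.02·92-1.3350) = 32.84
  Cl⁻ term: 0.102·596.5^0.62·exp(0.033·92+0.04·1.1) = 116.7
  r_corr = 32.84 + 116.7 = 149.5 μm/a
Category bounds: 80…200 μm/a bracket r_corr ⇒ C5

C5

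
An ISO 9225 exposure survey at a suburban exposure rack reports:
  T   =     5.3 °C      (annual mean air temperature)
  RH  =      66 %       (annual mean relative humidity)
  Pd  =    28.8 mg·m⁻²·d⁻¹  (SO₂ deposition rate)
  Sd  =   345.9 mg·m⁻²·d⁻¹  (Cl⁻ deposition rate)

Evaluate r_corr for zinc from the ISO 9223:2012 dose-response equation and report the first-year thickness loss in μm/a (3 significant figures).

r_corr = 2.29 μm/a

zinc: f(T) = +0.038·(T−10) [T≤10 °C] = -0.1786
  SO₂ term: 0.0129·28.8^0.44·exp(0.046·66-0.1786) = 0.9855
  Sd branch = 0.0175·Sd^0.57·e^(0.008·RH+0.085·T) = 1.304 μm/a
  sum: 0.9855 + 1.304 → r_corr = 2.289 μm/a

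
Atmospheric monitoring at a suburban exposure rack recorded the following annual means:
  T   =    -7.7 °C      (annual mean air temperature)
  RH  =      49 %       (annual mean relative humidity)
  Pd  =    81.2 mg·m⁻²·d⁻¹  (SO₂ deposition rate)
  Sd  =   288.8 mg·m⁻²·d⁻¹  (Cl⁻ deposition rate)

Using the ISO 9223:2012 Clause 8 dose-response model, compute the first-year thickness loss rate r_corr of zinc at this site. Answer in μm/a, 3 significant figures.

zinc: temperature factor f = +0.038·(-17.7) = -0.6726
  sulphur-dioxide contribution → 0.4341 μm/a
  chloride contribution → 0.3401 μm/a
  total first-year rate 0.7742 μm/a

r_corr = 0.774 μm/a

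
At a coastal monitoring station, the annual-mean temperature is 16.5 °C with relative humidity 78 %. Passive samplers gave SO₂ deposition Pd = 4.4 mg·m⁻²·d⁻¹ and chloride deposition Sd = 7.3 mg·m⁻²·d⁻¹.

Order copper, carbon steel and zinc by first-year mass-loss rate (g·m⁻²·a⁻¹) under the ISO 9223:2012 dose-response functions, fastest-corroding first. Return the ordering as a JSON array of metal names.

copper: temperature factor f = -0.080·(6.5) = -0.5200
  SO₂ term: 0.0053·4.4^0.26·exp(0.059·78-0.5200) = 0.4617
  Cl⁻ term: 0.01025·7.3^0.27·exp(0.036·78+0.049·16.5) = 0.6523
  r_corr = 0.4617 + 0.6523 = 1.114 μm/a
  mass loss = 1.114 μm/a × 8.96 g/cm³ = 9.981 g·m⁻²·a⁻¹
carbon steel: f(T) = -0.054·(T−10) [T>10 °C] = -0.3510
  Pd branch = 1.77·Pd^0.52·e^(0.02·RH+f) = 12.81 μm/a
  Sd branch = 0.102·Sd^0.62·e^(0.033·RH+0.04·T) = 8.879 μm/a
  r_corr = 12.81 + 8.879 = 21.69 μm/a
  mass loss = 21.69 μm/a × 7.85 g/cm³ = 170.3 g·m⁻²·a⁻¹
zinc: T>10 °C ⇒ hinge -0.071·(16.5−10) = -0.4615
  SO₂ term: 0.0129·4.4^0.44·exp(0.046·78-0.4615) = 0.5643
  Cl⁻ term: 0.0175·7.3^0.57·exp(0.008·78+0.085·16.5) = 0.4123
  r_corr = 0.5643 + 0.4123 = 0.9766 μm/a
  mass loss = 0.9766 μm/a × 7.14 g/cm³ = 6.973 g·m⁻²·a⁻¹
Ordering by g·m⁻²·a⁻¹: carbon steel (170) > copper (9.98) > zinc (6.97)

["carbon steel", "copper", "zinc"]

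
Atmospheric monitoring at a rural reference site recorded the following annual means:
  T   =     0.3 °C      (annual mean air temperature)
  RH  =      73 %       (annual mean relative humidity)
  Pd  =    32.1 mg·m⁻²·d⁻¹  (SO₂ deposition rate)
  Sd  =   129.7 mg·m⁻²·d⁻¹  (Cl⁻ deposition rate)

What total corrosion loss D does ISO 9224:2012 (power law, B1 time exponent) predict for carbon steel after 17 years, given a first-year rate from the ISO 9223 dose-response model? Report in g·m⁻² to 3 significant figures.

D(17) = 1.18e+03 g·m⁻²

carbon steel: T≤10 °C ⇒ hinge +0.150·(0.3−10) = -1.4550
  SO₂ term: 1.77·32.1^0.52·exp(0.02·73-1.4550) = 10.8
  Cl⁻ term: 0.102·129.7^0.62·exp(0.033·73+0.04·0.3) = 23.44
  sum: 10.8 + 23.44 → r_corr = 34.25 μm/a
Power-law: D(17) = r_corr · 17^0.523
  D(17) = 34.25 × 17^0.523 = 34.25 × 4.401 = 150.7 μm
  Mass loss = 150.7 μm × 7.85 g/cm³ = 1183 g·m⁻²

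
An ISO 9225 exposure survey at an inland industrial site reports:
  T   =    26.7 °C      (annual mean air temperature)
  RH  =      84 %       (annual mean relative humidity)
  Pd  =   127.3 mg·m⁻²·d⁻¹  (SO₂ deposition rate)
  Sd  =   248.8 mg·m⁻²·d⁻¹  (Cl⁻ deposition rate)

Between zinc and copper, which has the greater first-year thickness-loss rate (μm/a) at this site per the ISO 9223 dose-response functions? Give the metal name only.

zinc

zinc: f(T) = -0.071·(T−10) [T>10 °C] = -1.1857
  Pd branch = 0.0129·Pd^0.44·e^(0.046·RH+f) = 1.584 μm/a
  Sd branch = 0.0175·Sd^0.57·e^(0.008·RH+0.085·T) = 7.694 μm/a
  sum: 1.584 + 7.694 → r_corr = 9.278 μm/a
copper: temperature factor f = -0.080·(16.7) = -1.3360
  SO₂ term: 0.0053·127.3^0.26·exp(0.059·84-1.3360) = 0.6977
  Cl⁻ term: 0.01025·248.8^0.27·exp(0.036·84+0.049·26.7) = 3.46
  sum: 0.6977 + 3.46 → r_corr = 4.158 μm/a
Ordering by μm/a: zinc (9.28) > copper (4.16)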